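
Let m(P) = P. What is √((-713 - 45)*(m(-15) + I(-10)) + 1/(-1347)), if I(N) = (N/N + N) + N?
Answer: 7*√954305049/1347 ≈ 160.54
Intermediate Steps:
I(N) = 1 + 2*N (I(N) = (1 + N) + N = 1 + 2*N)
√((-713 - 45)*(m(-15) + I(-10)) + 1/(-1347)) = √((-713 - 45)*(-15 + (1 + 2*(-10))) + 1/(-1347)) = √(-758*(-15 + (1 - 20)) - 1/1347) = √(-758*(-15 - 19) - 1/1347) = √(-758*(-34) - 1/1347) = √(25772 - 1/1347) = √(34714883/1347) = 7*√954305049/1347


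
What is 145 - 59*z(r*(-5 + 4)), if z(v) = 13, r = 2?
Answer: -622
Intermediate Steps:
145 - 59*z(r*(-5 + 4)) = 145 - 59*13 = 145 - 767 = -622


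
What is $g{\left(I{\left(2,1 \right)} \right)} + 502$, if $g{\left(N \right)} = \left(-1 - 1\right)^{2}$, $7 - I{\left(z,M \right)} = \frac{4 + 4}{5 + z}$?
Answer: $506$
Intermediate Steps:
$I{\left(z,M \right)} = 7 - \frac{8}{5 + z}$ ($I{\left(z,M \right)} = 7 - \frac{4 + 4}{5 + z} = 7 - \frac{8}{5 + z}$)
$g{\left(N \right)} = 4$ ($g{\left(N \right)} = \left(-2\right)^{2} = 4$)
$g{\left(I{\left(2,1 \right)} \right)} + 502 = 4 + 502 = 506$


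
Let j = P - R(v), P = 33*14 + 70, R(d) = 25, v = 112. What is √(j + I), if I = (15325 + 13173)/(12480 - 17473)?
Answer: √12497244329/4993 ≈ 22.390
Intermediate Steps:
P = 532 (P = 462 + 70 = 532)
j = 507 (j = 532 - 1*25 = 532 - 25 = 507)
I = -28498/4993 (I = 28498/(-4993) = 28498*(-1/4993) = -28498/4993 ≈ -5.7076)
√(j + I) = √(507 - 28498/4993) = √(2502953/4993) = √12497244329/4993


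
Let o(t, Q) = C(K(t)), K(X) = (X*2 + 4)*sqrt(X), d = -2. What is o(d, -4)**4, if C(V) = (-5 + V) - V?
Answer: 625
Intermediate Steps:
K(X) = sqrt(X)*(4 + 2*X) (K(X) = (2*X + 4)*sqrt(X) = (4 + 2*X)*sqrt(X) = sqrt(X)*(4 + 2*X))
C(V) = -5
o(t, Q) = -5
o(d, -4)**4 = (-5)**4 = 625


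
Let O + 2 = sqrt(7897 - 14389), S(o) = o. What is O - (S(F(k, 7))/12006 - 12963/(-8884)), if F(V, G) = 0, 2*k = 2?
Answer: -30731/8884 + 2*I*sqrt(1623) ≈ -3.4591 + 80.573*I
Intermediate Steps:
k = 1 (k = (1/2)*2 = 1)
O = -2 + 2*I*sqrt(1623) (O = -2 + sqrt(7897 - 14389) = -2 + sqrt(-6492) = -2 + 2*I*sqrt(1623) ≈ -2.0 + 80.573*I)
O - (S(F(k, 7))/12006 - 12963/(-8884)) = (-2 + 2*I*sqrt(1623)) - (0/12006 - 12963/(-8884)) = (-2 + 2*I*sqrt(1623)) - (0*(1/12006) - 12963*(-1/8884)) = (-2 + 2*I*sqrt(1623)) - (0 + 12963/8884) = (-2 + 2*I*sqrt(1623)) - 1*12963/8884 = (-2 + 2*I*sqrt(1623)) - 12963/8884 = -30731/8884 + 2*I*sqrt(1623)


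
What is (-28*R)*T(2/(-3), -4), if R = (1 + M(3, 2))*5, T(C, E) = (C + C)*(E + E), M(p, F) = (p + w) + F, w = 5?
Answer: -49280/3 ≈ -16427.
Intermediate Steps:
M(p, F) = 5 + F + p (M(p, F) = (p + 5) + F = (5 + p) + F = 5 + F + p)
T(C, E) = 4*C*E (T(C, E) = (2*C)*(2*E) = 4*C*E)
R = 55 (R = (1 + (5 + 2 + 3))*5 = (1 + 10)*5 = 11*5 = 55)
(-28*R)*T(2/(-3), -4) = (-28*55)*(4*(2/(-3))*(-4)) = -6160*2*(-1/3)*(-4) = -6160*(-2)*(-4)/3 = -1540*32/3 = -49280/3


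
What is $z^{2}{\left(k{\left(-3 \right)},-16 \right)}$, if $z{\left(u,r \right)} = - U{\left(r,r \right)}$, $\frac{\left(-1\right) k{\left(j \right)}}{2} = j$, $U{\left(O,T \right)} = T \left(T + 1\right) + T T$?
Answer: $246016$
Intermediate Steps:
$U{\left(O,T \right)} = T^{2} + T \left(1 + T\right)$ ($U{\left(O,T \right)} = T \left(1 + T\right) + T^{2} = T^{2} + T \left(1 + T\right)$)
$k{\left(j \right)} = - 2 j$
$z{\left(u,r \right)} = - r \left(1 + 2 r\right)$
$z^{2}{\left(k{\left(-3 \right)},-16 \right)} = \left(\left(-1\right) \left(-16\right) \left(1 + 2 \left(-16\right)\right)\right)^{2} = \left(\left(-1\right) \left(-16\right) \left(1 - 32\right)\right)^{2} = \left(\left(-1\right) \left(-16\right) \left(-31\right)\right)^{2} = \left(-496\right)^{2} = 246016$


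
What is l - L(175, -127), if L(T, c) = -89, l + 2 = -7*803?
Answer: -5534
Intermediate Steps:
l = -5623 (l = -2 - 7*803 = -2 - 5621 = -5623)
l - L(175, -127) = -5623 - 1*(-89) = -5623 + 89 = -5534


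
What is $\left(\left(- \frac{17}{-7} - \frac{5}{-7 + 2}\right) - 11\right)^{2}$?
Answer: $\frac{2809}{49} \approx 57.327$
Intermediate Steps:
$\left(\left(- \frac{17}{-7} - \frac{5}{-7 + 2}\right) - 11\right)^{2} = \left(\left(\left(-17\right) \left(- \frac{1}{7}\right) - \frac{5}{-5}\right) - 11\right)^{2} = \left(\left(\frac{17}{7} - -1\right) - 11\right)^{2} = \left(\left(\frac{17}{7} + 1\right) - 11\right)^{2} = \left(\frac{24}{7} - 11\right)^{2} = \left(- \frac{53}{7}\right)^{2} = \frac{2809}{49}$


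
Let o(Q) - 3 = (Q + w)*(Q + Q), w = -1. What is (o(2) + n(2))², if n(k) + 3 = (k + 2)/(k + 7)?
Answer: 1600/81 ≈ 19.753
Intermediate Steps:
o(Q) = 3 + 2*Q*(-1 + Q) (o(Q) = 3 + (Q - 1)*(Q + Q) = 3 + (-1 + Q)*(2*Q) = 3 + 2*Q*(-1 + Q))
n(k) = -3 + (2 + k)/(7 + k) (n(k) = -3 + (k + 2)/(k + 7) = -3 + (2 + k)/(7 + k))
(o(2) + n(2))² = ((3 - 2*2 + 2*2²) + (-19 - 2*2)/(7 + 2))² = ((3 - 4 + 2*4) + (-19 - 4)/9)² = ((3 - 4 + 8) + (⅑)*(-23))² = (7 - 23/9)² = (40/9)² = 1600/81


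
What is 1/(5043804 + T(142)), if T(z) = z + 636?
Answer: 1/5044582 ≈ 1.9823e-7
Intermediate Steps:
T(z) = 636 + z
1/(5043804 + T(142)) = 1/(5043804 + (636 + 142)) = 1/(5043804 + 778) = 1/5044582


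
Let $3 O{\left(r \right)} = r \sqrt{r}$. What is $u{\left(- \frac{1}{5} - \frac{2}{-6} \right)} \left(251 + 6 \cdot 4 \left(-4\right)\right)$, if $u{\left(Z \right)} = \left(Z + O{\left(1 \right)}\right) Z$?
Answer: $\frac{434}{45} \approx 9.6444$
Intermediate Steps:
$O{\left(r \right)} = \frac{r^{\frac{3}{2}}}{3}$ ($O{\left(r \right)} = \frac{r \sqrt{r}}{3} = \frac{r^{\frac{3}{2}}}{3}$)
$u{\left(Z \right)} = Z \left(\frac{1}{3} + Z\right)$ ($u{\left(Z \right)} = \left(Z + \frac{1^{\frac{3}{2}}}{3}\right) Z = \left(Z + \frac{1}{3} \cdot 1\right) Z = \left(Z + \frac{1}{3}\right) Z = \left(\frac{1}{3} + Z\right) Z = Z \left(\frac{1}{3} + Z\right)$)
$u{\left(- \frac{1}{5} - \frac{2}{-6} \right)} \left(251 + 6 \cdot 4 \left(-4\right)\right) = \left(- \frac{1}{5} - \frac{2}{-6}\right) \left(\frac{1}{3} - \left(\frac{1}{5} - \frac{1}{3}\right)\right) \left(251 + 6 \cdot 4 \left(-4\right)\right) = \left(\left(-1\right) \frac{1}{5} - - \frac{1}{3}\right) \left(\frac{1}{3} - - \frac{2}{15}\right) \left(251 + 24 \left(-4\right)\right) = \left(- \frac{1}{5} + \frac{1}{3}\right) \left(\frac{1}{3} + \left(- \frac{1}{5} + \frac{1}{3}\right)\right) \left(251 - 96\right) = \frac{2 \left(\frac{1}{3} + \frac{2}{15}\right)}{15} \cdot 155 = \frac{2}{15} \cdot \frac{7}{15} \cdot 155 = \frac{14}{225} \cdot 155 = \frac{434}{45}$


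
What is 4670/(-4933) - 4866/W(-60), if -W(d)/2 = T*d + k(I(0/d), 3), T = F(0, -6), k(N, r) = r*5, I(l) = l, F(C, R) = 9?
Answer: -4817913/863275 ≈ -5.5810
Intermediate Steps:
k(N, r) = 5*r
T = 9
W(d) = -30 - 18*d (W(d) = -2*(9*d + 5*3) = -2*(9*d + 15) = -2*(15 + 9*d) = -30 - 18*d)
4670/(-4933) - 4866/W(-60) = 4670/(-4933) - 4866/(-30 - 18*(-60)) = 4670*(-1/4933) - 4866/(-30 + 1080) = -4670/4933 - 4866/1050 = -4670/4933 - 4866*1/1050 = -4670/4933 - 811/175 = -4817913/863275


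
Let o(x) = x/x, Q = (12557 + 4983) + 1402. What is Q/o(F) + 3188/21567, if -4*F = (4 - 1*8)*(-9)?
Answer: 408525302/21567 ≈ 18942.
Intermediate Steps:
Q = 18942 (Q = 17540 + 1402 = 18942)
F = -9 (F = -(4 - 1*8)*(-9)/4 = -(4 - 8)*(-9)/4 = -(-1)*(-9) = -¼*36 = -9)
o(x) = 1
Q/o(F) + 3188/21567 = 18942/1 + 3188/21567 = 18942*1 + 3188*(1/21567) = 18942 + 3188/21567 = 408525302/21567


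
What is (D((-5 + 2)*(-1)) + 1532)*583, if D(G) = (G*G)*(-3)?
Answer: 877415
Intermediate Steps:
D(G) = -3*G**2 (D(G) = G**2*(-3) = -3*G**2)
(D((-5 + 2)*(-1)) + 1532)*583 = (-3*(-5 + 2)**2 + 1532)*583 = (-3*(-3*(-1))**2 + 1532)*583 = (-3*3**2 + 1532)*583 = (-3*9 + 1532)*583 = (-27 + 1532)*583 = 1505*583 = 877415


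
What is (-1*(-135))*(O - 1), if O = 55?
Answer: 7290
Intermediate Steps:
(-1*(-135))*(O - 1) = (-1*(-135))*(55 - 1) = 135*54 = 7290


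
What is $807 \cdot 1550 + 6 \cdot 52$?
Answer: $1251162$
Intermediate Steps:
$807 \cdot 1550 + 6 \cdot 52 = 1250850 + 312 = 1251162$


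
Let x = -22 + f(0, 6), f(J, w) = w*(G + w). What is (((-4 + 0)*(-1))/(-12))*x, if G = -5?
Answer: 16/3 ≈ 5.3333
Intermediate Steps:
f(J, w) = w*(-5 + w)
x = -16 (x = -22 + 6*(-5 + 6) = -22 + 6*1 = -22 + 6 = -16)
(((-4 + 0)*(-1))/(-12))*x = (((-4 + 0)*(-1))/(-12))*(-16) = (-4*(-1)*(-1/12))*(-16) = (4*(-1/12))*(-16) = -⅓*(-16) = 16/3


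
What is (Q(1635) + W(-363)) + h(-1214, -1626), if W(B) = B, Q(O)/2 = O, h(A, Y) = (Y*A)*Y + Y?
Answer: -3209664183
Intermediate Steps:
h(A, Y) = Y + A*Y² (h(A, Y) = (A*Y)*Y + Y = A*Y² + Y = Y + A*Y²)
Q(O) = 2*O
(Q(1635) + W(-363)) + h(-1214, -1626) = (2*1635 - 363) - 1626*(1 - 1214*(-1626)) = (3270 - 363) - 1626*(1 + 1973964) = 2907 - 1626*1973965 = 2907 - 3209667090 = -3209664183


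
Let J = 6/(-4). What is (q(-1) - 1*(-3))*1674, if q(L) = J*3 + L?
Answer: -4185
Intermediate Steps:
J = -3/2 (J = 6*(-¼) = -3/2 ≈ -1.5000)
q(L) = -9/2 + L (q(L) = -3/2*3 + L = -9/2 + L)
(q(-1) - 1*(-3))*1674 = ((-9/2 - 1) - 1*(-3))*1674 = (-11/2 + 3)*1674 = -5/2*1674 = -4185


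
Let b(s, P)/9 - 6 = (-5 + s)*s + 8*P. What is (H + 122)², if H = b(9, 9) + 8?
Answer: 1336336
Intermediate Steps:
b(s, P) = 54 + 72*P + 9*s*(-5 + s) (b(s, P) = 54 + 9*((-5 + s)*s + 8*P) = 54 + 9*(s*(-5 + s) + 8*P) = 54 + 9*(8*P + s*(-5 + s)) = 54 + (72*P + 9*s*(-5 + s)) = 54 + 72*P + 9*s*(-5 + s))
H = 1034 (H = (54 - 45*9 + 9*9² + 72*9) + 8 = (54 - 405 + 9*81 + 648) + 8 = (54 - 405 + 729 + 648) + 8 = 1026 + 8 = 1034)
(H + 122)² = (1034 + 122)² = 1156² = 1336336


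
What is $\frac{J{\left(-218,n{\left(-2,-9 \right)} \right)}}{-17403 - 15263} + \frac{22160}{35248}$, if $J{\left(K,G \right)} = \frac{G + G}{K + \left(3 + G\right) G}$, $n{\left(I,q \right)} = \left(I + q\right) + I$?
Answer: $\frac{1990637401}{3166380712} \approx 0.62868$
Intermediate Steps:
$n{\left(I,q \right)} = q + 2 I$
$J{\left(K,G \right)} = \frac{2 G}{K + G \left(3 + G\right)}$
$\frac{J{\left(-218,n{\left(-2,-9 \right)} \right)}}{-17403 - 15263} + \frac{22160}{35248} = \frac{2 \left(-9 + 2 \left(-2\right)\right) \frac{1}{-218 + \left(-9 + 2 \left(-2\right)\right)^{2} + 3 \left(-9 + 2 \left(-2\right)\right)}}{-17403 - 15263} + \frac{22160}{35248} = \frac{2 \left(-9 - 4\right) \frac{1}{-218 + \left(-9 - 4\right)^{2} + 3 \left(-9 - 4\right)}}{-17403 - 15263} + 22160 \cdot \frac{1}{35248} = \frac{2 \left(-13\right) \frac{1}{-218 + \left(-13\right)^{2} + 3 \left(-13\right)}}{-32666} + \frac{1385}{2203} = 2 \left(-13\right) \frac{1}{-218 + 169 - 39} \left(- \frac{1}{32666}\right) + \frac{1385}{2203} = 2 \left(-13\right) \frac{1}{-88} \left(- \frac{1}{32666}\right) + \frac{1385}{2203} = 2 \left(-13\right) \left(- \frac{1}{88}\right) \left(- \frac{1}{32666}\right) + \frac{1385}{2203} = \frac{13}{44} \left(- \frac{1}{32666}\right) + \frac{1385}{2203} = - \frac{13}{1437304} + \frac{1385}{2203} = \frac{1990637401}{3166380712}$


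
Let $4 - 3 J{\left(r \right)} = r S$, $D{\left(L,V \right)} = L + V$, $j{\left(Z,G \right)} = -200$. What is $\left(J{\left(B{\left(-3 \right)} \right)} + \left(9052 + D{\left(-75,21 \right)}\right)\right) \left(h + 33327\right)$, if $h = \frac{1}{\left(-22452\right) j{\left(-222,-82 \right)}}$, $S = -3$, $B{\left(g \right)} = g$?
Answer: $\frac{4038945974458189}{13471200} \approx 2.9982 \cdot 10^{8}$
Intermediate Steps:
$J{\left(r \right)} = \frac{4}{3} + r$ ($J{\left(r \right)} = \frac{4}{3} - \frac{r \left(-3\right)}{3} = \frac{4}{3} - \frac{\left(-3\right) r}{3} = \frac{4}{3} + r$)
$h = \frac{1}{4490400}$ ($h = \frac{1}{\left(-22452\right) \left(-200\right)} = \left(- \frac{1}{22452}\right) \left(- \frac{1}{200}\right) = \frac{1}{4490400} \approx 2.227 \cdot 10^{-7}$)
$\left(J{\left(B{\left(-3 \right)} \right)} + \left(9052 + D{\left(-75,21 \right)}\right)\right) \left(h + 33327\right) = \left(\left(\frac{4}{3} - 3\right) + \left(9052 + \left(-75 + 21\right)\right)\right) \left(\frac{1}{4490400} + 33327\right) = \left(- \frac{5}{3} + \left(9052 - 54\right)\right) \frac{149651560801}{4490400} = \left(- \frac{5}{3} + 8998\right) \frac{149651560801}{4490400} = \frac{26989}{3} \cdot \frac{149651560801}{4490400} = \frac{4038945974458189}{13471200}$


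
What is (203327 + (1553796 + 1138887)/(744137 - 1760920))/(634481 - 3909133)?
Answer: -103368372179/1664805242258 ≈ -0.062090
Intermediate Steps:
(203327 + (1553796 + 1138887)/(744137 - 1760920))/(634481 - 3909133) = (203327 + 2692683/(-1016783))/(-3274652) = (203327 + 2692683*(-1/1016783))*(-1/3274652) = (203327 - 2692683/1016783)*(-1/3274652) = (206736744358/1016783)*(-1/3274652) = -103368372179/1664805242258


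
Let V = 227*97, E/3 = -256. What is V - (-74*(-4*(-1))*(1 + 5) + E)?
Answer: 24563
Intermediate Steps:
E = -768 (E = 3*(-256) = -768)
V = 22019
V - (-74*(-4*(-1))*(1 + 5) + E) = 22019 - (-74*(-4*(-1))*(1 + 5) - 768) = 22019 - (-296*6 - 768) = 22019 - (-74*24 - 768) = 22019 - (-1776 - 768) = 22019 - 1*(-2544) = 22019 + 2544 = 24563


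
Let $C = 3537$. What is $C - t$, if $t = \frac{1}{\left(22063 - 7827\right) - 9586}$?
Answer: $\frac{16447049}{4650} \approx 3537.0$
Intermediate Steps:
$t = \frac{1}{4650}$ ($t = \frac{1}{14236 - 9586} = \frac{1}{4650} \approx 0.00021505$)
$C - t = 3537 - \frac{1}{4650} = \frac{16447049}{4650}$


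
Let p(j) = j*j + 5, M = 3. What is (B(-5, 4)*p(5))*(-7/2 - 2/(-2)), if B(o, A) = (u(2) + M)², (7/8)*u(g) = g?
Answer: -102675/49 ≈ -2095.4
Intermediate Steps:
u(g) = 8*g/7
p(j) = 5 + j² (p(j) = j² + 5 = 5 + j²)
B(o, A) = 1369/49 (B(o, A) = ((8/7)*2 + 3)² = (16/7 + 3)² = (37/7)² = 1369/49)
(B(-5, 4)*p(5))*(-7/2 - 2/(-2)) = (1369*(5 + 5²)/49)*(-7/2 - 2/(-2)) = (1369*(5 + 25)/49)*(-7*½ - 2*(-½)) = ((1369/49)*30)*(-7/2 + 1) = (41070/49)*(-5/2) = -102675/49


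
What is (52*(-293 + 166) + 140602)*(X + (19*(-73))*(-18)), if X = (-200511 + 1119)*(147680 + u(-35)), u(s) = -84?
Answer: -3943485654370668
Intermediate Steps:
X = -29429461632 (X = (-200511 + 1119)*(147680 - 84) = -199392*147596 = -29429461632)
(52*(-293 + 166) + 140602)*(X + (19*(-73))*(-18)) = (52*(-293 + 166) + 140602)*(-29429461632 + (19*(-73))*(-18)) = (52*(-127) + 140602)*(-29429461632 - 1387*(-18)) = (-6604 + 140602)*(-29429461632 + 24966) = 133998*(-29429436666) = -3943485654370668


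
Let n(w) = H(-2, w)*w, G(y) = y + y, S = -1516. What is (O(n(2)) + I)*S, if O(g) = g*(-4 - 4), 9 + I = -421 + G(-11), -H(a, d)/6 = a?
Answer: 976304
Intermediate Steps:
H(a, d) = -6*a
G(y) = 2*y
n(w) = 12*w (n(w) = (-6*(-2))*w = 12*w)
I = -452 (I = -9 + (-421 + 2*(-11)) = -9 + (-421 - 22) = -9 - 443 = -452)
O(g) = -8*g (O(g) = g*(-8) = -8*g)
(O(n(2)) + I)*S = (-96*2 - 452)*(-1516) = (-8*24 - 452)*(-1516) = (-192 - 452)*(-1516) = -644*(-1516) = 976304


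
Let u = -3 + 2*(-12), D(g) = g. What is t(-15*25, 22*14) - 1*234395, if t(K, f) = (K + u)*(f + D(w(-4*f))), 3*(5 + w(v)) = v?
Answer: -191113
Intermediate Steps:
w(v) = -5 + v/3
u = -27 (u = -3 - 24 = -27)
t(K, f) = (-27 + K)*(-5 - f/3) (t(K, f) = (K - 27)*(f + (-5 + (-4*f)/3)) = (-27 + K)*(f + (-5 - 4*f/3)) = (-27 + K)*(-5 - f/3))
t(-15*25, 22*14) - 1*234395 = (135 - (-75)*25 + 9*(22*14) - (-15*25)*22*14/3) - 1*234395 = (135 - 5*(-375) + 9*308 - ⅓*(-375)*308) - 234395 = (135 + 1875 + 2772 + 38500) - 234395 = 43282 - 234395 = -191113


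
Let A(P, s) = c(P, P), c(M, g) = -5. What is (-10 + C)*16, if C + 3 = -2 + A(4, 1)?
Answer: -320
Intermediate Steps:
A(P, s) = -5
C = -10 (C = -3 + (-2 - 5) = -3 - 7 = -10)
(-10 + C)*16 = (-10 - 10)*16 = -20*16 = -320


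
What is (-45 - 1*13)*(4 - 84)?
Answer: 4640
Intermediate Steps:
(-45 - 1*13)*(4 - 84) = (-45 - 13)*(-80) = -58*(-80) = 4640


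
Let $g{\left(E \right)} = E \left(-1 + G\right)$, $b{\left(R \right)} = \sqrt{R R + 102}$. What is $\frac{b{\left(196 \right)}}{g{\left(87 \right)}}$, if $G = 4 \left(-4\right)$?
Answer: $- \frac{\sqrt{38518}}{1479} \approx -0.1327$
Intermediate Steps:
$b{\left(R \right)} = \sqrt{102 + R^{2}}$ ($b{\left(R \right)} = \sqrt{R^{2} + 102} = \sqrt{102 + R^{2}}$)
$G = -16$
$g{\left(E \right)} = - 17 E$ ($g{\left(E \right)} = E \left(-1 - 16\right) = E \left(-17\right) = - 17 E$)
$\frac{b{\left(196 \right)}}{g{\left(87 \right)}} = \frac{\sqrt{102 + 196^{2}}}{\left(-17\right) 87} = \frac{\sqrt{102 + 38416}}{-1479} = \sqrt{38518} \left(- \frac{1}{1479}\right) = - \frac{\sqrt{38518}}{1479}$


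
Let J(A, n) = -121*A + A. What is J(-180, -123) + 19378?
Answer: 40978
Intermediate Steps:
J(A, n) = -120*A
J(-180, -123) + 19378 = -120*(-180) + 19378 = 21600 + 19378 = 40978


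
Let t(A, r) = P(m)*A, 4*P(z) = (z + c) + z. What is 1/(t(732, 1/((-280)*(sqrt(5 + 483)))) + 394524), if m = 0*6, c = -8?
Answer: 1/393060 ≈ 2.5441e-6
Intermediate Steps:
m = 0
P(z) = -2 + z/2 (P(z) = ((z - 8) + z)/4 = ((-8 + z) + z)/4 = (-8 + 2*z)/4 = -2 + z/2)
t(A, r) = -2*A (t(A, r) = (-2 + (1/2)*0)*A = (-2 + 0)*A = -2*A)
1/(t(732, 1/((-280)*(sqrt(5 + 483)))) + 394524) = 1/(-2*732 + 394524) = 1/(-1464 + 394524) = 1/393060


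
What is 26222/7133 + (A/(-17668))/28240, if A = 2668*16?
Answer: 29203155057/7944129095 ≈ 3.6761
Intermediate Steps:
A = 42688
26222/7133 + (A/(-17668))/28240 = 26222/7133 + (42688/(-17668))/28240 = 26222*(1/7133) + (42688*(-1/17668))*(1/28240) = 3746/1019 - 10672/4417*1/28240 = 3746/1019 - 667/7796005 = 29203155057/7944129095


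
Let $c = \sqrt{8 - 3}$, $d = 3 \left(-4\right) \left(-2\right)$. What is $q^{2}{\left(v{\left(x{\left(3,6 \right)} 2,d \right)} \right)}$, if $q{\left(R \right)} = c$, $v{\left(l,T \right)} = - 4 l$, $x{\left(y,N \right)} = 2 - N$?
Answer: $5$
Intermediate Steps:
$d = 24$ ($d = \left(-12\right) \left(-2\right) = 24$)
$c = \sqrt{5} \approx 2.2361$
$q{\left(R \right)} = \sqrt{5}$
$q^{2}{\left(v{\left(x{\left(3,6 \right)} 2,d \right)} \right)} = \left(\sqrt{5}\right)^{2} = 5$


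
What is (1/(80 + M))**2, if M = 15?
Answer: 1/9025 ≈ 0.00011080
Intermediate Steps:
(1/(80 + M))**2 = (1/(80 + 15))**2 = (1/95)**2 = 1/9025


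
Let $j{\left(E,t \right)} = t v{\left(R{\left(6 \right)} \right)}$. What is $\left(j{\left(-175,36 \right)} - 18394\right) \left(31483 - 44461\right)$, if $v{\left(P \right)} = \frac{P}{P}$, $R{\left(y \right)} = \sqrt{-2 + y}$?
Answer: $238250124$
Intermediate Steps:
$v{\left(P \right)} = 1$
$j{\left(E,t \right)} = t$ ($j{\left(E,t \right)} = t 1 = t$)
$\left(j{\left(-175,36 \right)} - 18394\right) \left(31483 - 44461\right) = \left(36 - 18394\right) \left(31483 - 44461\right) = \left(-18358\right) \left(-12978\right) = 238250124$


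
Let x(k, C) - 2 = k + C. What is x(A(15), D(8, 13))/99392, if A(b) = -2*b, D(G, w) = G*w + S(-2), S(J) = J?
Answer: 37/49696 ≈ 0.00074453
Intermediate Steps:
D(G, w) = -2 + G*w (D(G, w) = G*w - 2 = -2 + G*w)
x(k, C) = 2 + C + k (x(k, C) = 2 + (k + C) = 2 + (C + k) = 2 + C + k)
x(A(15), D(8, 13))/99392 = (2 + (-2 + 8*13) - 2*15)/99392 = (2 + (-2 + 104) - 30)*(1/99392) = (2 + 102 - 30)*(1/99392) = 74*(1/99392) = 37/49696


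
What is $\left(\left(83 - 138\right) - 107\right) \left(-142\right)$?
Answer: $23004$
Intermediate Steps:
$\left(\left(83 - 138\right) - 107\right) \left(-142\right) = \left(-55 - 107\right) \left(-142\right) = \left(-162\right) \left(-142\right) = 23004$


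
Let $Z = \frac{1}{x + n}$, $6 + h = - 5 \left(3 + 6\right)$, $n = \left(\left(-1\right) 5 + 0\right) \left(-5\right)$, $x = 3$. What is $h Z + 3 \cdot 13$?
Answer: $\frac{1041}{28} \approx 37.179$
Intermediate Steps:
$n = 25$ ($n = \left(-5 + 0\right) \left(-5\right) = \left(-5\right) \left(-5\right) = 25$)
$h = -51$ ($h = -6 - 5 \left(3 + 6\right) = -6 - 45 = -51$)
$Z = \frac{1}{28}$ ($Z = \frac{1}{3 + 25} = \frac{1}{28} \approx 0.035714$)
$h Z + 3 \cdot 13 = \left(-51\right) \frac{1}{28} + 3 \cdot 13 = - \frac{51}{28} + 39 = \frac{1041}{28}$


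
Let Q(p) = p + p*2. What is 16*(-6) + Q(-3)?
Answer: -105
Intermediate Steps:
Q(p) = 3*p (Q(p) = p + 2*p = 3*p)
16*(-6) + Q(-3) = 16*(-6) + 3*(-3) = -96 - 9 = -105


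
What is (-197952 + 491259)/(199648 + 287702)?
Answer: 97769/162450 ≈ 0.60184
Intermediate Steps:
(-197952 + 491259)/(199648 + 287702) = 293307/487350 = 293307*(1/487350) = 97769/162450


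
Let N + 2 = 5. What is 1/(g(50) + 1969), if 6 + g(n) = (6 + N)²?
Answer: 1/2044 ≈ 0.00048924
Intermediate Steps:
N = 3 (N = -2 + 5 = 3)
g(n) = 75 (g(n) = -6 + (6 + 3)² = -6 + 9² = -6 + 81 = 75)
1/(g(50) + 1969) = 1/(75 + 1969) = 1/2044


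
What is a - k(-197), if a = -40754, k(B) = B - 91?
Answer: -40466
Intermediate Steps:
k(B) = -91 + B
a - k(-197) = -40754 - (-91 - 197) = -40754 - 1*(-288) = -40754 + 288 = -40466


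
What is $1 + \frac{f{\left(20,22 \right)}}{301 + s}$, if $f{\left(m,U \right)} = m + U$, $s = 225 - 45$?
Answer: $\frac{523}{481} \approx 1.0873$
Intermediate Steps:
$s = 180$ ($s = 225 - 45 = 180$)
$f{\left(m,U \right)} = U + m$
$1 + \frac{f{\left(20,22 \right)}}{301 + s} = 1 + \frac{22 + 20}{301 + 180} = 1 + \frac{42}{481} = \frac{523}{481}$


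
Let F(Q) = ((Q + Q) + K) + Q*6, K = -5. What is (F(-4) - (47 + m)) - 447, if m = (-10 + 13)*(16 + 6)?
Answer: -597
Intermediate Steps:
m = 66 (m = 3*22 = 66)
F(Q) = -5 + 8*Q (F(Q) = ((Q + Q) - 5) + Q*6 = (2*Q - 5) + 6*Q = (-5 + 2*Q) + 6*Q = -5 + 8*Q)
(F(-4) - (47 + m)) - 447 = ((-5 + 8*(-4)) - (47 + 66)) - 447 = ((-5 - 32) - 1*113) - 447 = (-37 - 113) - 447 = -150 - 447 = -597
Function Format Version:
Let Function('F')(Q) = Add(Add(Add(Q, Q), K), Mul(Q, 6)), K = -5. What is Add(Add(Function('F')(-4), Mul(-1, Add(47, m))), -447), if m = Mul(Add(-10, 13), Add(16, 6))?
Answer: -597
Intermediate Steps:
m = 66 (m = Mul(3, 22) = 66)
Function('F')(Q) = Add(-5, Mul(8, Q)) (Function('F')(Q) = Add(Add(Add(Q, Q), -5), Mul(Q, 6)) = Add(Add(Mul(2, Q), -5), Mul(6, Q)) = Add(Add(-5, Mul(2, Q)), Mul(6, Q)) = Add(-5, Mul(8, Q)))
Add(Add(Function('F')(-4), Mul(-1, Add(47, m))), -447) = Add(Add(Add(-5, Mul(8, -4)), Mul(-1, Add(47, 66))), -447) = Add(Add(Add(-5, -32), Mul(-1, 113)), -447) = Add(Add(-37, -113), -447) = Add(-150, -447) = -597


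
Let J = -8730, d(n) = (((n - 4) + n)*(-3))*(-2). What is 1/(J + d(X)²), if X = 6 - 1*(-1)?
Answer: -1/5130 ≈ -0.00019493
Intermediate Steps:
X = 7 (X = 6 + 1 = 7)
d(n) = -24 + 12*n (d(n) = (((-4 + n) + n)*(-3))*(-2) = ((-4 + 2*n)*(-3))*(-2) = (12 - 6*n)*(-2) = -24 + 12*n)
1/(J + d(X)²) = 1/(-8730 + (-24 + 12*7)²) = 1/(-8730 + (-24 + 84)²) = 1/(-8730 + 60²) = 1/(-8730 + 3600) = 1/(-5130) = -1/5130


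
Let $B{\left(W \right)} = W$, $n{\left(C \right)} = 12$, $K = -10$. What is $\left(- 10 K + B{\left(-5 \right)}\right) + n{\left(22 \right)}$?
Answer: $107$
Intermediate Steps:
$\left(- 10 K + B{\left(-5 \right)}\right) + n{\left(22 \right)} = \left(\left(-10\right) \left(-10\right) - 5\right) + 12 = \left(100 - 5\right) + 12 = 95 + 12 = 107$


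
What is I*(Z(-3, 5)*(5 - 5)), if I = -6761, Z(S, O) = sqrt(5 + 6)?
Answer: 0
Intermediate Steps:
Z(S, O) = sqrt(11)
I*(Z(-3, 5)*(5 - 5)) = -6761*sqrt(11)*(5 - 5) = -6761*sqrt(11)*0 = -6761*0 = 0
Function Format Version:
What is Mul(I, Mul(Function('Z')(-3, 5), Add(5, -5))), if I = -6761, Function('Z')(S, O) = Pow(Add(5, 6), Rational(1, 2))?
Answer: 0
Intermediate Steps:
Function('Z')(S, O) = Pow(11, Rational(1, 2))
Mul(I, Mul(Function('Z')(-3, 5), Add(5, -5))) = Mul(-6761, Mul(Pow(11, Rational(1, 2)), Add(5, -5))) = Mul(-6761, Mul(Pow(11, Rational(1, 2)), 0)) = Mul(-6761, 0) = 0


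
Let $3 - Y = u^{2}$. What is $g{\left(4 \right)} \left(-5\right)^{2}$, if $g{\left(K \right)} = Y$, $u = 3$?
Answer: $-150$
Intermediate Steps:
$Y = -6$ ($Y = 3 - 3^{2} = 3 - 9 = -6$)
$g{\left(K \right)} = -6$
$g{\left(4 \right)} \left(-5\right)^{2} = - 6 \left(-5\right)^{2} = \left(-6\right) 25 = -150$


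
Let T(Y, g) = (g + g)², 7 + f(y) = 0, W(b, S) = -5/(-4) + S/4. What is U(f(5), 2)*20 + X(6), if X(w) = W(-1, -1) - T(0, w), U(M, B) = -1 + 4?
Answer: -83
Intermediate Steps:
W(b, S) = 5/4 + S/4 (W(b, S) = -5*(-¼) + S*(¼) = 5/4 + S/4)
f(y) = -7 (f(y) = -7 + 0 = -7)
U(M, B) = 3
T(Y, g) = 4*g² (T(Y, g) = (2*g)² = 4*g²)
X(w) = 1 - 4*w² (X(w) = (5/4 + (¼)*(-1)) - 4*w² = (5/4 - ¼) - 4*w² = 1 - 4*w²)
U(f(5), 2)*20 + X(6) = 3*20 + (1 - 4*6²) = 60 + (1 - 4*36) = 60 + (1 - 144) = 60 - 143 = -83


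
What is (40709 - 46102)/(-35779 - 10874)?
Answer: 5393/46653 ≈ 0.11560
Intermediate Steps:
(40709 - 46102)/(-35779 - 10874) = -5393/(-46653) = -5393*(-1/46653) = 5393/46653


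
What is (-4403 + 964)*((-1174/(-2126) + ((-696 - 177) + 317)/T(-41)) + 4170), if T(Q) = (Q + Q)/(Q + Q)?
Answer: -13213563091/1063 ≈ -1.2430e+7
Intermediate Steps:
T(Q) = 1 (T(Q) = (2*Q)/((2*Q)) = (2*Q)*(1/(2*Q)) = 1)
(-4403 + 964)*((-1174/(-2126) + ((-696 - 177) + 317)/T(-41)) + 4170) = (-4403 + 964)*((-1174/(-2126) + ((-696 - 177) + 317)/1) + 4170) = -3439*((-1174*(-1/2126) + (-873 + 317)*1) + 4170) = -3439*((587/1063 - 556*1) + 4170) = -3439*((587/1063 - 556) + 4170) = -3439*(-590441/1063 + 4170) = -3439*3842269/1063 = -13213563091/1063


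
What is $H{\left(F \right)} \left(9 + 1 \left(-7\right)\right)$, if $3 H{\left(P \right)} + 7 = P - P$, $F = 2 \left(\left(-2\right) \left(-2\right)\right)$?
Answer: $- \frac{14}{3} \approx -4.6667$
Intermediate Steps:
$F = 8$ ($F = 2 \cdot 4 = 8$)
$H{\left(P \right)} = - \frac{7}{3}$ ($H{\left(P \right)} = - \frac{7}{3} + \frac{P - P}{3} = - \frac{7}{3} + \frac{1}{3} \cdot 0 = - \frac{7}{3} + 0 = - \frac{7}{3}$)
$H{\left(F \right)} \left(9 + 1 \left(-7\right)\right) = - \frac{7 \left(9 + 1 \left(-7\right)\right)}{3} = - \frac{7 \left(9 - 7\right)}{3} = \left(- \frac{7}{3}\right) 2 = - \frac{14}{3}$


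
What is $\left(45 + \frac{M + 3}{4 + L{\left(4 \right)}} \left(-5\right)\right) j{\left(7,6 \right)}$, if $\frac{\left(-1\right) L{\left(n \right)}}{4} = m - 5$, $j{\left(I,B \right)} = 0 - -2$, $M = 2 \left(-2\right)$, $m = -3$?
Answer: $\frac{1625}{18} \approx 90.278$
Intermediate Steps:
$M = -4$
$j{\left(I,B \right)} = 2$ ($j{\left(I,B \right)} = 0 + 2 = 2$)
$L{\left(n \right)} = 32$ ($L{\left(n \right)} = - 4 \left(-3 - 5\right) = \left(-4\right) \left(-8\right) = 32$)
$\left(45 + \frac{M + 3}{4 + L{\left(4 \right)}} \left(-5\right)\right) j{\left(7,6 \right)} = \left(45 + \frac{-4 + 3}{4 + 32} \left(-5\right)\right) 2 = \left(45 + - \frac{1}{36} \left(-5\right)\right) 2 = \left(45 + \left(-1\right) \frac{1}{36} \left(-5\right)\right) 2 = \left(45 - - \frac{5}{36}\right) 2 = \left(45 + \frac{5}{36}\right) 2 = \frac{1625}{36} \cdot 2 = \frac{1625}{18}$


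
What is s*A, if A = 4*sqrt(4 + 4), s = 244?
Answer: 1952*sqrt(2) ≈ 2760.5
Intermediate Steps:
A = 8*sqrt(2) (A = 4*sqrt(8) = 4*(2*sqrt(2)) = 8*sqrt(2) ≈ 11.314)
s*A = 244*(8*sqrt(2)) = 1952*sqrt(2)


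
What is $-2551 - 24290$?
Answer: $-26841$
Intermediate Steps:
$-2551 - 24290 = -26841$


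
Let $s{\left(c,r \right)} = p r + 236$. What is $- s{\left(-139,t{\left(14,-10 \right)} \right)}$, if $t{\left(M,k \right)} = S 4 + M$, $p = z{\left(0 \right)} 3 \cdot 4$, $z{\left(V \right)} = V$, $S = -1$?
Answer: $-236$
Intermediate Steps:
$p = 0$ ($p = 0 \cdot 3 \cdot 4 = 0 \cdot 4 = 0$)
$t{\left(M,k \right)} = -4 + M$ ($t{\left(M,k \right)} = \left(-1\right) 4 + M = -4 + M$)
$s{\left(c,r \right)} = 236$ ($s{\left(c,r \right)} = 0 r + 236 = 0 + 236 = 236$)
$- s{\left(-139,t{\left(14,-10 \right)} \right)} = \left(-1\right) 236 = -236$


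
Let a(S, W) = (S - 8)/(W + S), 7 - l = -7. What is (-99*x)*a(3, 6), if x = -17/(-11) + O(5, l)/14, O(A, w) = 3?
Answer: 1355/14 ≈ 96.786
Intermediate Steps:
l = 14 (l = 7 - 1*(-7) = 7 + 7 = 14)
x = 271/154 (x = -17/(-11) + 3/14 = -17*(-1/11) + 3*(1/14) = 17/11 + 3/14 = 271/154 ≈ 1.7597)
a(S, W) = (-8 + S)/(S + W)
(-99*x)*a(3, 6) = (-99*271/154)*((-8 + 3)/(3 + 6)) = -2439*(-5)/(14*9) = -271*(-5)/14 = -2439/14*(-5/9) = 1355/14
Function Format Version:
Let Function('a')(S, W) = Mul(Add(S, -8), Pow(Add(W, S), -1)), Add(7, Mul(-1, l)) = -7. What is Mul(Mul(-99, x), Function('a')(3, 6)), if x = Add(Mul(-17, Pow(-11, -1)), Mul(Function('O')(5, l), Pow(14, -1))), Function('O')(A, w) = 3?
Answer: Rational(1355, 14) ≈ 96.786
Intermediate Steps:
l = 14 (l = Add(7, Mul(-1, -7)) = Add(7, 7) = 14)
x = Rational(271, 154) (x = Add(Mul(-17, Pow(-11, -1)), Mul(3, Pow(14, -1))) = Add(Mul(-17, Rational(-1, 11)), Mul(3, Rational(1, 14))) = Add(Rational(17, 11), Rational(3, 14)) = Rational(271, 154) ≈ 1.7597)
Function('a')(S, W) = Mul(Pow(Add(S, W), -1), Add(-8, S)) (Function('a')(S, W) = Mul(Add(-8, S), Pow(Add(S, W), -1)) = Mul(Pow(Add(S, W), -1), Add(-8, S)))
Mul(Mul(-99, x), Function('a')(3, 6)) = Mul(Mul(-99, Rational(271, 154)), Mul(Pow(Add(3, 6), -1), Add(-8, 3))) = Mul(Rational(-2439, 14), Mul(Pow(9, -1), -5)) = Mul(Rational(-2439, 14), Mul(Rational(1, 9), -5)) = Mul(Rational(-2439, 14), Rational(-5, 9)) = Rational(1355, 14)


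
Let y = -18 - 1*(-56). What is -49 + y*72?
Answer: 2687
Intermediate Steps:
y = 38 (y = -18 + 56 = 38)
-49 + y*72 = -49 + 38*72 = -49 + 2736 = 2687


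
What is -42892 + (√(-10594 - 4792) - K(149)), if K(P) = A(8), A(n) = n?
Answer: -42900 + 7*I*√314 ≈ -42900.0 + 124.04*I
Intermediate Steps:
K(P) = 8
-42892 + (√(-10594 - 4792) - K(149)) = -42892 + (√(-10594 - 4792) - 1*8) = -42892 + (√(-15386) - 8) = -42892 + (7*I*√314 - 8) = -42892 + (-8 + 7*I*√314) = -42900 + 7*I*√314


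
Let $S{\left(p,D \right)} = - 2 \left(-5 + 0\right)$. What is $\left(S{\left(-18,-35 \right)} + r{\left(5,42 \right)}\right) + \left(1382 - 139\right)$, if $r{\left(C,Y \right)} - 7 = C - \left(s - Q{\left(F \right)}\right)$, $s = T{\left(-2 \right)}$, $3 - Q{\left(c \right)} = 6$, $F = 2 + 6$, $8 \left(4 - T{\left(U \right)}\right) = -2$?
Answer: $\frac{5031}{4} \approx 1257.8$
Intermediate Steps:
$T{\left(U \right)} = \frac{17}{4}$ ($T{\left(U \right)} = 4 - - \frac{1}{4} = 4 + \frac{1}{4} = \frac{17}{4}$)
$S{\left(p,D \right)} = 10$ ($S{\left(p,D \right)} = \left(-2\right) \left(-5\right) = 10$)
$F = 8$
$Q{\left(c \right)} = -3$ ($Q{\left(c \right)} = 3 - 6 = -3$)
$s = \frac{17}{4} \approx 4.25$
$r{\left(C,Y \right)} = - \frac{1}{4} + C$ ($r{\left(C,Y \right)} = 7 + \left(C - \frac{29}{4}\right) = 7 + \left(- \frac{29}{4} + C\right) = - \frac{1}{4} + C$)
$\left(S{\left(-18,-35 \right)} + r{\left(5,42 \right)}\right) + \left(1382 - 139\right) = \left(10 + \left(- \frac{1}{4} + 5\right)\right) + \left(1382 - 139\right) = \left(10 + \frac{19}{4}\right) + 1243 = \frac{59}{4} + 1243 = \frac{5031}{4}$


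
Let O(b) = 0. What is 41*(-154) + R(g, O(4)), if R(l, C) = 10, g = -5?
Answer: -6304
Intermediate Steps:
41*(-154) + R(g, O(4)) = 41*(-154) + 10 = -6314 + 10 = -6304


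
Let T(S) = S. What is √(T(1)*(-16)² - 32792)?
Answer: 14*I*√166 ≈ 180.38*I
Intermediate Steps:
√(T(1)*(-16)² - 32792) = √(1*(-16)² - 32792) = √(1*256 - 32792) = √(256 - 32792) = √(-32536) = 14*I*√166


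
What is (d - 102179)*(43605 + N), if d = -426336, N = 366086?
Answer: -216527838865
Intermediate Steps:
(d - 102179)*(43605 + N) = (-426336 - 102179)*(43605 + 366086) = -528515*409691 = -216527838865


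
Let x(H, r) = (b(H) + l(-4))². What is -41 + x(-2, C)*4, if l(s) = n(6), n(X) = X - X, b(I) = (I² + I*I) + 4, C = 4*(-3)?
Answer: 535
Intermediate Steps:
C = -12
b(I) = 4 + 2*I² (b(I) = (I² + I²) + 4 = 2*I² + 4 = 4 + 2*I²)
n(X) = 0
l(s) = 0
x(H, r) = (4 + 2*H²)² (x(H, r) = ((4 + 2*H²) + 0)² = (4 + 2*H²)²)
-41 + x(-2, C)*4 = -41 + (4*(2 + (-2)²)²)*4 = -41 + (4*(2 + 4)²)*4 = -41 + (4*6²)*4 = -41 + (4*36)*4 = -41 + 144*4 = -41 + 576 = 535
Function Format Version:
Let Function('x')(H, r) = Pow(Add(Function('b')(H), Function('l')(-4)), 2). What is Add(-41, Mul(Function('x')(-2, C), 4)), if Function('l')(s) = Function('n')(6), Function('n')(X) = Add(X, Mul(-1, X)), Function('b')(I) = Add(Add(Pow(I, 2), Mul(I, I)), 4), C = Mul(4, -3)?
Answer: 535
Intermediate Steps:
C = -12
Function('b')(I) = Add(4, Mul(2, Pow(I, 2))) (Function('b')(I) = Add(Add(Pow(I, 2), Pow(I, 2)), 4) = Add(Mul(2, Pow(I, 2)), 4) = Add(4, Mul(2, Pow(I, 2))))
Function('n')(X) = 0
Function('l')(s) = 0
Function('x')(H, r) = Pow(Add(4, Mul(2, Pow(H, 2))), 2) (Function('x')(H, r) = Pow(Add(Add(4, Mul(2, Pow(H, 2))), 0), 2) = Pow(Add(4, Mul(2, Pow(H, 2))), 2))
Add(-41, Mul(Function('x')(-2, C), 4)) = Add(-41, Mul(Mul(4, Pow(Add(2, Pow(-2, 2)), 2)), 4)) = Add(-41, Mul(Mul(4, Pow(Add(2, 4), 2)), 4)) = Add(-41, Mul(Mul(4, Pow(6, 2)), 4)) = Add(-41, Mul(Mul(4, 36), 4)) = Add(-41, Mul(144, 4)) = Add(-41, 576) = 535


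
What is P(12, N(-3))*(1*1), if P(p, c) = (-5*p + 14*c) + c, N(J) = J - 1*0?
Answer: -105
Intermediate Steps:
N(J) = J (N(J) = J + 0 = J)
P(p, c) = -5*p + 15*c
P(12, N(-3))*(1*1) = (-5*12 + 15*(-3))*(1*1) = (-60 - 45)*1 = -105*1 = -105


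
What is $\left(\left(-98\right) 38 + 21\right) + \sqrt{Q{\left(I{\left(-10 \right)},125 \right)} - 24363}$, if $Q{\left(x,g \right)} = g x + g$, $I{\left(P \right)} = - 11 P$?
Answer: $-3703 + 2 i \sqrt{2622} \approx -3703.0 + 102.41 i$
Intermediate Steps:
$Q{\left(x,g \right)} = g + g x$
$\left(\left(-98\right) 38 + 21\right) + \sqrt{Q{\left(I{\left(-10 \right)},125 \right)} - 24363} = \left(\left(-98\right) 38 + 21\right) + \sqrt{125 \left(1 - -110\right) - 24363} = \left(-3724 + 21\right) + \sqrt{125 \left(1 + 110\right) - 24363} = -3703 + \sqrt{125 \cdot 111 - 24363} = -3703 + \sqrt{13875 - 24363} = -3703 + \sqrt{-10488} = -3703 + 2 i \sqrt{2622}$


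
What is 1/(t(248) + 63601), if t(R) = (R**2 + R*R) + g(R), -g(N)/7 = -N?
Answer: 1/188345 ≈ 5.3094e-6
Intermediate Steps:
g(N) = 7*N (g(N) = -(-7)*N = 7*N)
t(R) = 2*R**2 + 7*R (t(R) = (R**2 + R*R) + 7*R = (R**2 + R**2) + 7*R = 2*R**2 + 7*R)
1/(t(248) + 63601) = 1/(248*(7 + 2*248) + 63601) = 1/(248*(7 + 496) + 63601) = 1/(248*503 + 63601) = 1/(124744 + 63601) = 1/188345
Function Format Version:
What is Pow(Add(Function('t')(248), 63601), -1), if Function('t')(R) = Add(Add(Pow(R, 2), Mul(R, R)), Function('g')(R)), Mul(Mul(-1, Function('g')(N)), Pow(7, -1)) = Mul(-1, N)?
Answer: Rational(1, 188345) ≈ 5.3094e-6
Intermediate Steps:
Function('g')(N) = Mul(7, N) (Function('g')(N) = Mul(-7, Mul(-1, N)) = Mul(7, N))
Function('t')(R) = Add(Mul(2, Pow(R, 2)), Mul(7, R)) (Function('t')(R) = Add(Add(Pow(R, 2), Mul(R, R)), Mul(7, R)) = Add(Add(Pow(R, 2), Pow(R, 2)), Mul(7, R)) = Add(Mul(2, Pow(R, 2)), Mul(7, R)))
Pow(Add(Function('t')(248), 63601), -1) = Pow(Add(Mul(248, Add(7, Mul(2, 248))), 63601), -1) = Pow(Add(Mul(248, Add(7, 496)), 63601), -1) = Pow(Add(Mul(248, 503), 63601), -1) = Pow(Add(124744, 63601), -1) = Pow(188345, -1) = Rational(1, 188345)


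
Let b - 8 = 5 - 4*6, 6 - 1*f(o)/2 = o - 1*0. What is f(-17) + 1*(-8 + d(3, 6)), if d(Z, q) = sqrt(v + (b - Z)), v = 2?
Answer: 38 + 2*I*sqrt(3) ≈ 38.0 + 3.4641*I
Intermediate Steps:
f(o) = 12 - 2*o (f(o) = 12 - 2*(o - 1*0) = 12 - 2*(o + 0) = 12 - 2*o)
b = -11 (b = 8 + (5 - 4*6) = 8 + (5 - 24) = 8 - 19 = -11)
d(Z, q) = sqrt(-9 - Z) (d(Z, q) = sqrt(2 + (-11 - Z)) = sqrt(-9 - Z))
f(-17) + 1*(-8 + d(3, 6)) = (12 - 2*(-17)) + 1*(-8 + sqrt(-9 - 1*3)) = (12 + 34) + 1*(-8 + sqrt(-9 - 3)) = 46 + 1*(-8 + sqrt(-12)) = 46 + 1*(-8 + 2*I*sqrt(3)) = 46 + (-8 + 2*I*sqrt(3)) = 38 + 2*I*sqrt(3)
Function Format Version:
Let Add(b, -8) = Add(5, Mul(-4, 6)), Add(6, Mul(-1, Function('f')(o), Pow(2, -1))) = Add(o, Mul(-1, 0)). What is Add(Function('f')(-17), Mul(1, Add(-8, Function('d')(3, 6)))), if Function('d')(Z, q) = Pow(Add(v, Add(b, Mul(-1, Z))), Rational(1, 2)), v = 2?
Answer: Add(38, Mul(2, I, Pow(3, Rational(1, 2)))) ≈ Add(38.000, Mul(3.4641, I))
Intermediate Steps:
Function('f')(o) = Add(12, Mul(-2, o)) (Function('f')(o) = Add(12, Mul(-2, Add(o, Mul(-1, 0)))) = Add(12, Mul(-2, Add(o, 0))) = Add(12, Mul(-2, o)))
b = -11 (b = Add(8, Add(5, Mul(-4, 6))) = Add(8, Add(5, -24)) = Add(8, -19) = -11)
Function('d')(Z, q) = Pow(Add(-9, Mul(-1, Z)), Rational(1, 2)) (Function('d')(Z, q) = Pow(Add(2, Add(-11, Mul(-1, Z))), Rational(1, 2)) = Pow(Add(-9, Mul(-1, Z)), Rational(1, 2)))
Add(Function('f')(-17), Mul(1, Add(-8, Function('d')(3, 6)))) = Add(Add(12, Mul(-2, -17)), Mul(1, Add(-8, Pow(Add(-9, Mul(-1, 3)), Rational(1, 2))))) = Add(Add(12, 34), Mul(1, Add(-8, Pow(Add(-9, -3), Rational(1, 2))))) = Add(46, Mul(1, Add(-8, Pow(-12, Rational(1, 2))))) = Add(46, Mul(1, Add(-8, Mul(2, I, Pow(3, Rational(1, 2)))))) = Add(46, Add(-8, Mul(2, I, Pow(3, Rational(1, 2))))) = Add(38, Mul(2, I, Pow(3, Rational(1, 2))))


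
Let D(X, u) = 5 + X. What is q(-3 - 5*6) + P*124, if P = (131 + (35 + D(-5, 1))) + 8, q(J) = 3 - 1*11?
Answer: 21568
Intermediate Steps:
q(J) = -8 (q(J) = 3 - 11 = -8)
P = 174 (P = (131 + (35 + (5 - 5))) + 8 = (131 + (35 + 0)) + 8 = (131 + 35) + 8 = 166 + 8 = 174)
q(-3 - 5*6) + P*124 = -8 + 174*124 = -8 + 21576 = 21568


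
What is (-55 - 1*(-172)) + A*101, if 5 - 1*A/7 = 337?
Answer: -234607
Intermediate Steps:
A = -2324 (A = 35 - 7*337 = 35 - 2359 = -2324)
(-55 - 1*(-172)) + A*101 = (-55 - 1*(-172)) - 2324*101 = (-55 + 172) - 234724 = 117 - 234724 = -234607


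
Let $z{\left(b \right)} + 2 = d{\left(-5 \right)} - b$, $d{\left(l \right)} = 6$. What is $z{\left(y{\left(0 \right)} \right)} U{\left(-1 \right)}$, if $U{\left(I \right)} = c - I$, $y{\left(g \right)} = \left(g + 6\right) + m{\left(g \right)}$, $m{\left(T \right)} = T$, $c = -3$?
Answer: $4$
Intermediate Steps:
$y{\left(g \right)} = 6 + 2 g$ ($y{\left(g \right)} = \left(g + 6\right) + g = \left(6 + g\right) + g = 6 + 2 g$)
$z{\left(b \right)} = 4 - b$ ($z{\left(b \right)} = -2 - \left(-6 + b\right) = 4 - b$)
$U{\left(I \right)} = -3 - I$
$z{\left(y{\left(0 \right)} \right)} U{\left(-1 \right)} = \left(4 - \left(6 + 2 \cdot 0\right)\right) \left(-3 - -1\right) = \left(4 - \left(6 + 0\right)\right) \left(-3 + 1\right) = \left(4 - 6\right) \left(-2\right) = \left(-2\right) \left(-2\right) = 4$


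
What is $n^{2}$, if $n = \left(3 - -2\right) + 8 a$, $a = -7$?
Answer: $2601$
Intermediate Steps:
$n = -51$ ($n = \left(3 - -2\right) + 8 \left(-7\right) = \left(3 + 2\right) - 56 = 5 - 56 = -51$)
$n^{2} = \left(-51\right)^{2} = 2601$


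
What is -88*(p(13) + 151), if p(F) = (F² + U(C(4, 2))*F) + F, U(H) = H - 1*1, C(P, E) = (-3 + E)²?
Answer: -29304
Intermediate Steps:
U(H) = -1 + H (U(H) = H - 1 = -1 + H)
p(F) = F + F² (p(F) = (F² + (-1 + (-3 + 2)²)*F) + F = (F² + (-1 + (-1)²)*F) + F = (F² + (-1 + 1)*F) + F = (F² + 0*F) + F = (F² + 0) + F = F² + F = F + F²)
-88*(p(13) + 151) = -88*(13*(1 + 13) + 151) = -88*(13*14 + 151) = -88*(182 + 151) = -88*333 = -29304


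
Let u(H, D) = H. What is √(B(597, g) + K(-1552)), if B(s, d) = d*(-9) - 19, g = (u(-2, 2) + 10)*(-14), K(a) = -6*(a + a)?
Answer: √19613 ≈ 140.05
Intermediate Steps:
K(a) = -12*a
g = -112 (g = (-2 + 10)*(-14) = 8*(-14) = -112)
B(s, d) = -19 - 9*d (B(s, d) = -9*d - 19 = -19 - 9*d)
√(B(597, g) + K(-1552)) = √((-19 - 9*(-112)) - 12*(-1552)) = √((-19 + 1008) + 18624) = √(989 + 18624) = √19613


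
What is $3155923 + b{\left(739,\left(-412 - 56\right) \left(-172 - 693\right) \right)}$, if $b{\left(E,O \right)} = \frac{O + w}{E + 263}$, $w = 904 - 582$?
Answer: $\frac{9468982}{3} \approx 3.1563 \cdot 10^{6}$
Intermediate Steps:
$w = 322$
$b{\left(E,O \right)} = \frac{322 + O}{263 + E}$ ($b{\left(E,O \right)} = \frac{O + 322}{E + 263} = \frac{322 + O}{263 + E}$)
$3155923 + b{\left(739,\left(-412 - 56\right) \left(-172 - 693\right) \right)} = 3155923 + \frac{322 + \left(-412 - 56\right) \left(-172 - 693\right)}{263 + 739} = 3155923 + \frac{322 - -404820}{1002} = 3155923 + \frac{322 + 404820}{1002} = 3155923 + \frac{1}{1002} \cdot 405142 = 3155923 + \frac{1213}{3} = \frac{9468982}{3}$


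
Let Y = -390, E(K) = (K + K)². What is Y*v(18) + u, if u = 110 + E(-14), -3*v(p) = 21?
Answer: 3624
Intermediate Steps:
E(K) = 4*K² (E(K) = (2*K)² = 4*K²)
v(p) = -7 (v(p) = -⅓*21 = -7)
u = 894 (u = 110 + 4*(-14)² = 110 + 4*196 = 110 + 784 = 894)
Y*v(18) + u = -390*(-7) + 894 = 2730 + 894 = 3624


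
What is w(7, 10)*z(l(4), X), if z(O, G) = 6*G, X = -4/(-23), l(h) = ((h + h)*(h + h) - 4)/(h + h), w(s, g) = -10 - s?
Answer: -408/23 ≈ -17.739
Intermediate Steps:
l(h) = (-4 + 4*h²)/(2*h) (l(h) = ((2*h)*(2*h) - 4)/((2*h)) = (4*h² - 4)*(1/(2*h)) = (-4 + 4*h²)*(1/(2*h)) = (-4 + 4*h²)/(2*h))
X = 4/23 (X = -4*(-1/23) = 4/23 ≈ 0.17391)
w(7, 10)*z(l(4), X) = (-10 - 1*7)*(6*(4/23)) = (-10 - 7)*(24/23) = -17*24/23 = -408/23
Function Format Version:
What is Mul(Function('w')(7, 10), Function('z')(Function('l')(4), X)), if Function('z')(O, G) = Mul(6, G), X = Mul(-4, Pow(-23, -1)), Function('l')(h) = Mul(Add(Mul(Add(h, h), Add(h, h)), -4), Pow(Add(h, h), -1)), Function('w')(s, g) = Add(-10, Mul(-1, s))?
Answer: Rational(-408, 23) ≈ -17.739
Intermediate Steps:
Function('l')(h) = Mul(Rational(1, 2), Pow(h, -1), Add(-4, Mul(4, Pow(h, 2)))) (Function('l')(h) = Mul(Add(Mul(Mul(2, h), Mul(2, h)), -4), Pow(Mul(2, h), -1)) = Mul(Add(Mul(4, Pow(h, 2)), -4), Mul(Rational(1, 2), Pow(h, -1))) = Mul(Add(-4, Mul(4, Pow(h, 2))), Mul(Rational(1, 2), Pow(h, -1))) = Mul(Rational(1, 2), Pow(h, -1), Add(-4, Mul(4, Pow(h, 2)))))
X = Rational(4, 23) (X = Mul(-4, Rational(-1, 23)) = Rational(4, 23) ≈ 0.17391)
Mul(Function('w')(7, 10), Function('z')(Function('l')(4), X)) = Mul(Add(-10, Mul(-1, 7)), Mul(6, Rational(4, 23))) = Mul(Add(-10, -7), Rational(24, 23)) = Mul(-17, Rational(24, 23)) = Rational(-408, 23)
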